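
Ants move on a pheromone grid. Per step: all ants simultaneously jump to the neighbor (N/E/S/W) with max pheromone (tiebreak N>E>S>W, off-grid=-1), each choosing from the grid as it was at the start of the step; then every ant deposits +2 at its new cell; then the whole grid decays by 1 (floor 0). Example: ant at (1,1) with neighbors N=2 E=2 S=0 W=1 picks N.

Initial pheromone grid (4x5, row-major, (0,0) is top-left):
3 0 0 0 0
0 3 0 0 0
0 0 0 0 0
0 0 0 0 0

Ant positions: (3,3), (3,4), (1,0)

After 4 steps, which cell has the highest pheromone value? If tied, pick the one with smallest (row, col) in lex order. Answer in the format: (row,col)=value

Answer: (2,3)=4

Derivation:
Step 1: ant0:(3,3)->N->(2,3) | ant1:(3,4)->N->(2,4) | ant2:(1,0)->N->(0,0)
  grid max=4 at (0,0)
Step 2: ant0:(2,3)->E->(2,4) | ant1:(2,4)->W->(2,3) | ant2:(0,0)->E->(0,1)
  grid max=3 at (0,0)
Step 3: ant0:(2,4)->W->(2,3) | ant1:(2,3)->E->(2,4) | ant2:(0,1)->W->(0,0)
  grid max=4 at (0,0)
Step 4: ant0:(2,3)->E->(2,4) | ant1:(2,4)->W->(2,3) | ant2:(0,0)->E->(0,1)
  grid max=4 at (2,3)
Final grid:
  3 1 0 0 0
  0 0 0 0 0
  0 0 0 4 4
  0 0 0 0 0
Max pheromone 4 at (2,3)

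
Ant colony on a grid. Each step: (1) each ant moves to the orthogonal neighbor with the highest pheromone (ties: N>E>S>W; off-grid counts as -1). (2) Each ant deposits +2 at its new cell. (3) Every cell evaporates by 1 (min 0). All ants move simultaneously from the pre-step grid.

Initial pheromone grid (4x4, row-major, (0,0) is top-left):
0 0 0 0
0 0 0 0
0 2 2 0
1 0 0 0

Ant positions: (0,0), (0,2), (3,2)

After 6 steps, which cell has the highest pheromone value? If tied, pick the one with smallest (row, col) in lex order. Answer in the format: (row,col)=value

Answer: (1,3)=5

Derivation:
Step 1: ant0:(0,0)->E->(0,1) | ant1:(0,2)->E->(0,3) | ant2:(3,2)->N->(2,2)
  grid max=3 at (2,2)
Step 2: ant0:(0,1)->E->(0,2) | ant1:(0,3)->S->(1,3) | ant2:(2,2)->W->(2,1)
  grid max=2 at (2,1)
Step 3: ant0:(0,2)->E->(0,3) | ant1:(1,3)->N->(0,3) | ant2:(2,1)->E->(2,2)
  grid max=3 at (0,3)
Step 4: ant0:(0,3)->S->(1,3) | ant1:(0,3)->S->(1,3) | ant2:(2,2)->W->(2,1)
  grid max=3 at (1,3)
Step 5: ant0:(1,3)->N->(0,3) | ant1:(1,3)->N->(0,3) | ant2:(2,1)->E->(2,2)
  grid max=5 at (0,3)
Step 6: ant0:(0,3)->S->(1,3) | ant1:(0,3)->S->(1,3) | ant2:(2,2)->W->(2,1)
  grid max=5 at (1,3)
Final grid:
  0 0 0 4
  0 0 0 5
  0 2 2 0
  0 0 0 0
Max pheromone 5 at (1,3)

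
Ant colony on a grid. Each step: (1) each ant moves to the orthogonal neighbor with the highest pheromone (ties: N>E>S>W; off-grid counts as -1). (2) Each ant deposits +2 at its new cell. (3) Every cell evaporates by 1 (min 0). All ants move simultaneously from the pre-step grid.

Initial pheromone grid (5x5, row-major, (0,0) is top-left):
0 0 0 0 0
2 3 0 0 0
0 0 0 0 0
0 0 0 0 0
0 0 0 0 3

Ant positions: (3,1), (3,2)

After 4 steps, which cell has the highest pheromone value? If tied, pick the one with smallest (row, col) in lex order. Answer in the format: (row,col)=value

Answer: (1,1)=5

Derivation:
Step 1: ant0:(3,1)->N->(2,1) | ant1:(3,2)->N->(2,2)
  grid max=2 at (1,1)
Step 2: ant0:(2,1)->N->(1,1) | ant1:(2,2)->W->(2,1)
  grid max=3 at (1,1)
Step 3: ant0:(1,1)->S->(2,1) | ant1:(2,1)->N->(1,1)
  grid max=4 at (1,1)
Step 4: ant0:(2,1)->N->(1,1) | ant1:(1,1)->S->(2,1)
  grid max=5 at (1,1)
Final grid:
  0 0 0 0 0
  0 5 0 0 0
  0 4 0 0 0
  0 0 0 0 0
  0 0 0 0 0
Max pheromone 5 at (1,1)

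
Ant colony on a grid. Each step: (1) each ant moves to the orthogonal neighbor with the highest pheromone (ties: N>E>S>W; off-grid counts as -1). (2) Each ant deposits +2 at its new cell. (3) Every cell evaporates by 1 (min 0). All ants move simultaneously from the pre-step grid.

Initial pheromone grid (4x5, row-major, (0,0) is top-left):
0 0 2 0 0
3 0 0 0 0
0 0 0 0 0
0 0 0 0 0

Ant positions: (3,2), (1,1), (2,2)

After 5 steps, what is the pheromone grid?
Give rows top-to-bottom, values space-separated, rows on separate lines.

After step 1: ants at (2,2),(1,0),(1,2)
  0 0 1 0 0
  4 0 1 0 0
  0 0 1 0 0
  0 0 0 0 0
After step 2: ants at (1,2),(0,0),(0,2)
  1 0 2 0 0
  3 0 2 0 0
  0 0 0 0 0
  0 0 0 0 0
After step 3: ants at (0,2),(1,0),(1,2)
  0 0 3 0 0
  4 0 3 0 0
  0 0 0 0 0
  0 0 0 0 0
After step 4: ants at (1,2),(0,0),(0,2)
  1 0 4 0 0
  3 0 4 0 0
  0 0 0 0 0
  0 0 0 0 0
After step 5: ants at (0,2),(1,0),(1,2)
  0 0 5 0 0
  4 0 5 0 0
  0 0 0 0 0
  0 0 0 0 0

0 0 5 0 0
4 0 5 0 0
0 0 0 0 0
0 0 0 0 0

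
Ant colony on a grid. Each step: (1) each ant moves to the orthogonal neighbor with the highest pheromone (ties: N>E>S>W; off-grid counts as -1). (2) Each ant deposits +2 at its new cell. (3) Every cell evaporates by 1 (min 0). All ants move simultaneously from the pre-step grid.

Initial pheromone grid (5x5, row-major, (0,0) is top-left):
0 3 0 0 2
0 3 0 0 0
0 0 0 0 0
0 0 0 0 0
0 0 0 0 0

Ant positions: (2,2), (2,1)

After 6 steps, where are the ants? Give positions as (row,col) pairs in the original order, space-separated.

Step 1: ant0:(2,2)->N->(1,2) | ant1:(2,1)->N->(1,1)
  grid max=4 at (1,1)
Step 2: ant0:(1,2)->W->(1,1) | ant1:(1,1)->N->(0,1)
  grid max=5 at (1,1)
Step 3: ant0:(1,1)->N->(0,1) | ant1:(0,1)->S->(1,1)
  grid max=6 at (1,1)
Step 4: ant0:(0,1)->S->(1,1) | ant1:(1,1)->N->(0,1)
  grid max=7 at (1,1)
Step 5: ant0:(1,1)->N->(0,1) | ant1:(0,1)->S->(1,1)
  grid max=8 at (1,1)
Step 6: ant0:(0,1)->S->(1,1) | ant1:(1,1)->N->(0,1)
  grid max=9 at (1,1)

(1,1) (0,1)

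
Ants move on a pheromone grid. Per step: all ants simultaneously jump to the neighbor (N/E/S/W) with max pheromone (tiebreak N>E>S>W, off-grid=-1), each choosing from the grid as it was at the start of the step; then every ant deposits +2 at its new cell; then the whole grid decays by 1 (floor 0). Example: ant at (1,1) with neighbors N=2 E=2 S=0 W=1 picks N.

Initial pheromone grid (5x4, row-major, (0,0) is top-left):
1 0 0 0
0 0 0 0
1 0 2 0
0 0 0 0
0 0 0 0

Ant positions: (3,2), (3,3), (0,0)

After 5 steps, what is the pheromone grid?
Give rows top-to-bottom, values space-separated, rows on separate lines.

After step 1: ants at (2,2),(2,3),(0,1)
  0 1 0 0
  0 0 0 0
  0 0 3 1
  0 0 0 0
  0 0 0 0
After step 2: ants at (2,3),(2,2),(0,2)
  0 0 1 0
  0 0 0 0
  0 0 4 2
  0 0 0 0
  0 0 0 0
After step 3: ants at (2,2),(2,3),(0,3)
  0 0 0 1
  0 0 0 0
  0 0 5 3
  0 0 0 0
  0 0 0 0
After step 4: ants at (2,3),(2,2),(1,3)
  0 0 0 0
  0 0 0 1
  0 0 6 4
  0 0 0 0
  0 0 0 0
After step 5: ants at (2,2),(2,3),(2,3)
  0 0 0 0
  0 0 0 0
  0 0 7 7
  0 0 0 0
  0 0 0 0

0 0 0 0
0 0 0 0
0 0 7 7
0 0 0 0
0 0 0 0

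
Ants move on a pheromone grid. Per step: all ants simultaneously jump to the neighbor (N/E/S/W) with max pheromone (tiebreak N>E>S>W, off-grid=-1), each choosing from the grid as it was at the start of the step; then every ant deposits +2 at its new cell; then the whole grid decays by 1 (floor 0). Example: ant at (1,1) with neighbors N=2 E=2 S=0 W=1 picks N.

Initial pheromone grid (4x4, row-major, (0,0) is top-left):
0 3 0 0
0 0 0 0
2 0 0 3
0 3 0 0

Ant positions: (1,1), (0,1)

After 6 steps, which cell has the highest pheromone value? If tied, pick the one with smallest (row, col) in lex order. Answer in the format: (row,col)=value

Step 1: ant0:(1,1)->N->(0,1) | ant1:(0,1)->E->(0,2)
  grid max=4 at (0,1)
Step 2: ant0:(0,1)->E->(0,2) | ant1:(0,2)->W->(0,1)
  grid max=5 at (0,1)
Step 3: ant0:(0,2)->W->(0,1) | ant1:(0,1)->E->(0,2)
  grid max=6 at (0,1)
Step 4: ant0:(0,1)->E->(0,2) | ant1:(0,2)->W->(0,1)
  grid max=7 at (0,1)
Step 5: ant0:(0,2)->W->(0,1) | ant1:(0,1)->E->(0,2)
  grid max=8 at (0,1)
Step 6: ant0:(0,1)->E->(0,2) | ant1:(0,2)->W->(0,1)
  grid max=9 at (0,1)
Final grid:
  0 9 6 0
  0 0 0 0
  0 0 0 0
  0 0 0 0
Max pheromone 9 at (0,1)

Answer: (0,1)=9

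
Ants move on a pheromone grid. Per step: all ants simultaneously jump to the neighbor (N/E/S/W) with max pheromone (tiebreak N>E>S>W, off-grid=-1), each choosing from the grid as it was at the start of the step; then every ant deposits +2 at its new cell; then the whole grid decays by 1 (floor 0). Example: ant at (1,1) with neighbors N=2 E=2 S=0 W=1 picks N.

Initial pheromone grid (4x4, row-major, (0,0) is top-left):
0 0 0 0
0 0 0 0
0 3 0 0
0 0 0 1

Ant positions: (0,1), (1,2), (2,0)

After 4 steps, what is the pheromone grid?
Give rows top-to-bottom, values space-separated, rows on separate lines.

After step 1: ants at (0,2),(0,2),(2,1)
  0 0 3 0
  0 0 0 0
  0 4 0 0
  0 0 0 0
After step 2: ants at (0,3),(0,3),(1,1)
  0 0 2 3
  0 1 0 0
  0 3 0 0
  0 0 0 0
After step 3: ants at (0,2),(0,2),(2,1)
  0 0 5 2
  0 0 0 0
  0 4 0 0
  0 0 0 0
After step 4: ants at (0,3),(0,3),(1,1)
  0 0 4 5
  0 1 0 0
  0 3 0 0
  0 0 0 0

0 0 4 5
0 1 0 0
0 3 0 0
0 0 0 0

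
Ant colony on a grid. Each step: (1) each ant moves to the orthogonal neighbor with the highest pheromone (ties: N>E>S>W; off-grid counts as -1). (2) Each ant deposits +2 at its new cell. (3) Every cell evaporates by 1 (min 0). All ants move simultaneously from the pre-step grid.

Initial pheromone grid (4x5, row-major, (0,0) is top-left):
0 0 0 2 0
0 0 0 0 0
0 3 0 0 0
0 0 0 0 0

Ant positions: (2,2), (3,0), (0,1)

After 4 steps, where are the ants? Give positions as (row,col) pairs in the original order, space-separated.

Step 1: ant0:(2,2)->W->(2,1) | ant1:(3,0)->N->(2,0) | ant2:(0,1)->E->(0,2)
  grid max=4 at (2,1)
Step 2: ant0:(2,1)->W->(2,0) | ant1:(2,0)->E->(2,1) | ant2:(0,2)->E->(0,3)
  grid max=5 at (2,1)
Step 3: ant0:(2,0)->E->(2,1) | ant1:(2,1)->W->(2,0) | ant2:(0,3)->E->(0,4)
  grid max=6 at (2,1)
Step 4: ant0:(2,1)->W->(2,0) | ant1:(2,0)->E->(2,1) | ant2:(0,4)->W->(0,3)
  grid max=7 at (2,1)

(2,0) (2,1) (0,3)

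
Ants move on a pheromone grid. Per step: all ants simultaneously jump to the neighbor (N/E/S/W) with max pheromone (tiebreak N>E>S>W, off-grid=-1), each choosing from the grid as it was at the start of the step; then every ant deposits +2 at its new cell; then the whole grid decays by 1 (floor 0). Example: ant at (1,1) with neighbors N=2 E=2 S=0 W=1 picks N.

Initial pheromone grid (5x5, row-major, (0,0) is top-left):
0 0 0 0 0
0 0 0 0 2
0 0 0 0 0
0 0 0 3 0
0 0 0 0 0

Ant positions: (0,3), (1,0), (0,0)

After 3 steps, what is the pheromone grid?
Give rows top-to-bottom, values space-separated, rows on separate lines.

After step 1: ants at (0,4),(0,0),(0,1)
  1 1 0 0 1
  0 0 0 0 1
  0 0 0 0 0
  0 0 0 2 0
  0 0 0 0 0
After step 2: ants at (1,4),(0,1),(0,0)
  2 2 0 0 0
  0 0 0 0 2
  0 0 0 0 0
  0 0 0 1 0
  0 0 0 0 0
After step 3: ants at (0,4),(0,0),(0,1)
  3 3 0 0 1
  0 0 0 0 1
  0 0 0 0 0
  0 0 0 0 0
  0 0 0 0 0

3 3 0 0 1
0 0 0 0 1
0 0 0 0 0
0 0 0 0 0
0 0 0 0 0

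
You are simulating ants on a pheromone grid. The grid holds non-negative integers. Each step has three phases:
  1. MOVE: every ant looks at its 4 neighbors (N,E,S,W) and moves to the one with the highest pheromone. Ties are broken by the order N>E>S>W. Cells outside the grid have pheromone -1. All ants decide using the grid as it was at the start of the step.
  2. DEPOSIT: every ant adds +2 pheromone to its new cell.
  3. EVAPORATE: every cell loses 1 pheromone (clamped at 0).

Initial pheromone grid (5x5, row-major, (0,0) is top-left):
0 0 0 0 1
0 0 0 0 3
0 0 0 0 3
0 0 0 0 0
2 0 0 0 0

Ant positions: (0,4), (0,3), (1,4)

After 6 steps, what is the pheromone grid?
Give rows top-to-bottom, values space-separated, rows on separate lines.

After step 1: ants at (1,4),(0,4),(2,4)
  0 0 0 0 2
  0 0 0 0 4
  0 0 0 0 4
  0 0 0 0 0
  1 0 0 0 0
After step 2: ants at (2,4),(1,4),(1,4)
  0 0 0 0 1
  0 0 0 0 7
  0 0 0 0 5
  0 0 0 0 0
  0 0 0 0 0
After step 3: ants at (1,4),(2,4),(2,4)
  0 0 0 0 0
  0 0 0 0 8
  0 0 0 0 8
  0 0 0 0 0
  0 0 0 0 0
After step 4: ants at (2,4),(1,4),(1,4)
  0 0 0 0 0
  0 0 0 0 11
  0 0 0 0 9
  0 0 0 0 0
  0 0 0 0 0
After step 5: ants at (1,4),(2,4),(2,4)
  0 0 0 0 0
  0 0 0 0 12
  0 0 0 0 12
  0 0 0 0 0
  0 0 0 0 0
After step 6: ants at (2,4),(1,4),(1,4)
  0 0 0 0 0
  0 0 0 0 15
  0 0 0 0 13
  0 0 0 0 0
  0 0 0 0 0

0 0 0 0 0
0 0 0 0 15
0 0 0 0 13
0 0 0 0 0
0 0 0 0 0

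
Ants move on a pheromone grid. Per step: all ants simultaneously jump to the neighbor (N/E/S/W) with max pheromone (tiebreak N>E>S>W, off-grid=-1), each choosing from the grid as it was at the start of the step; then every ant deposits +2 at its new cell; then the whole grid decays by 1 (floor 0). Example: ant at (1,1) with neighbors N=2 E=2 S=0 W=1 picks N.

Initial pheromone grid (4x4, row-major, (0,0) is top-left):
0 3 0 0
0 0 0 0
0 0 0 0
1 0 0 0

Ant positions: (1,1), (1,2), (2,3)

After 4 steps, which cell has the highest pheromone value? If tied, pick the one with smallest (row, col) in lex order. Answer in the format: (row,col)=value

Answer: (0,1)=9

Derivation:
Step 1: ant0:(1,1)->N->(0,1) | ant1:(1,2)->N->(0,2) | ant2:(2,3)->N->(1,3)
  grid max=4 at (0,1)
Step 2: ant0:(0,1)->E->(0,2) | ant1:(0,2)->W->(0,1) | ant2:(1,3)->N->(0,3)
  grid max=5 at (0,1)
Step 3: ant0:(0,2)->W->(0,1) | ant1:(0,1)->E->(0,2) | ant2:(0,3)->W->(0,2)
  grid max=6 at (0,1)
Step 4: ant0:(0,1)->E->(0,2) | ant1:(0,2)->W->(0,1) | ant2:(0,2)->W->(0,1)
  grid max=9 at (0,1)
Final grid:
  0 9 6 0
  0 0 0 0
  0 0 0 0
  0 0 0 0
Max pheromone 9 at (0,1)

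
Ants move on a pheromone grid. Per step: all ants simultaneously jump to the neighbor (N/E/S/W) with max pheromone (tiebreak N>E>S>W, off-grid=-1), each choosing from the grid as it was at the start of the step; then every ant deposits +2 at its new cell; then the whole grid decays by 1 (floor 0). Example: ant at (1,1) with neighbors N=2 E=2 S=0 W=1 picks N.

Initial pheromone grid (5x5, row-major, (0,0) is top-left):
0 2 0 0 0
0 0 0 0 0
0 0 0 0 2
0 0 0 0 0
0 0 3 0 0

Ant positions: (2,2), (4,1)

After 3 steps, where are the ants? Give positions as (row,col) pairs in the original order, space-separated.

Step 1: ant0:(2,2)->N->(1,2) | ant1:(4,1)->E->(4,2)
  grid max=4 at (4,2)
Step 2: ant0:(1,2)->N->(0,2) | ant1:(4,2)->N->(3,2)
  grid max=3 at (4,2)
Step 3: ant0:(0,2)->E->(0,3) | ant1:(3,2)->S->(4,2)
  grid max=4 at (4,2)

(0,3) (4,2)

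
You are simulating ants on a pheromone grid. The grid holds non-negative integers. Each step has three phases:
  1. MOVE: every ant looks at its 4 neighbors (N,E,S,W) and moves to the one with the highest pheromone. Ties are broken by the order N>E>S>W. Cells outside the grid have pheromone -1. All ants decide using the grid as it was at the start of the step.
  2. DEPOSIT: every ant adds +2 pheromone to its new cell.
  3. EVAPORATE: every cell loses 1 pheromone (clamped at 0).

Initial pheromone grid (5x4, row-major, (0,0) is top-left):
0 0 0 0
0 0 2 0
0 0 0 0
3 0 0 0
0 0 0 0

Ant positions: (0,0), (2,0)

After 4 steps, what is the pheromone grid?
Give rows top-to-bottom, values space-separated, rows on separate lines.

After step 1: ants at (0,1),(3,0)
  0 1 0 0
  0 0 1 0
  0 0 0 0
  4 0 0 0
  0 0 0 0
After step 2: ants at (0,2),(2,0)
  0 0 1 0
  0 0 0 0
  1 0 0 0
  3 0 0 0
  0 0 0 0
After step 3: ants at (0,3),(3,0)
  0 0 0 1
  0 0 0 0
  0 0 0 0
  4 0 0 0
  0 0 0 0
After step 4: ants at (1,3),(2,0)
  0 0 0 0
  0 0 0 1
  1 0 0 0
  3 0 0 0
  0 0 0 0

0 0 0 0
0 0 0 1
1 0 0 0
3 0 0 0
0 0 0 0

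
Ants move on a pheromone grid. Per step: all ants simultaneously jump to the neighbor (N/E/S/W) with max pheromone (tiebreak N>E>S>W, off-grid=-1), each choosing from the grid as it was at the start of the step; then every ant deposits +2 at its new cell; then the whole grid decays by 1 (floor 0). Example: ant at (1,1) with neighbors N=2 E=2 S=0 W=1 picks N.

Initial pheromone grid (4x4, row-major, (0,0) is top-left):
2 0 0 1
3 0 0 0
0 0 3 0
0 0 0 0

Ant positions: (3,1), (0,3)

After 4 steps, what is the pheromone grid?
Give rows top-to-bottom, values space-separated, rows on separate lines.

After step 1: ants at (2,1),(1,3)
  1 0 0 0
  2 0 0 1
  0 1 2 0
  0 0 0 0
After step 2: ants at (2,2),(0,3)
  0 0 0 1
  1 0 0 0
  0 0 3 0
  0 0 0 0
After step 3: ants at (1,2),(1,3)
  0 0 0 0
  0 0 1 1
  0 0 2 0
  0 0 0 0
After step 4: ants at (2,2),(1,2)
  0 0 0 0
  0 0 2 0
  0 0 3 0
  0 0 0 0

0 0 0 0
0 0 2 0
0 0 3 0
0 0 0 0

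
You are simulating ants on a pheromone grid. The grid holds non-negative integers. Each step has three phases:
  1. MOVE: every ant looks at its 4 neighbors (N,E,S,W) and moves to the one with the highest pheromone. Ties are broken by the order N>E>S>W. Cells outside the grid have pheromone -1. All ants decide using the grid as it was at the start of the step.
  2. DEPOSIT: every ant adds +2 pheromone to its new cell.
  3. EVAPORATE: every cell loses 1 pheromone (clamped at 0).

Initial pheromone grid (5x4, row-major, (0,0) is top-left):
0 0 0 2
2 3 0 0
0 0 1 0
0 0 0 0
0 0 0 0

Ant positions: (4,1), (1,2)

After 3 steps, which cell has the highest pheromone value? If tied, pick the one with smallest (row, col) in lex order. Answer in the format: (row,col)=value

Step 1: ant0:(4,1)->N->(3,1) | ant1:(1,2)->W->(1,1)
  grid max=4 at (1,1)
Step 2: ant0:(3,1)->N->(2,1) | ant1:(1,1)->W->(1,0)
  grid max=3 at (1,1)
Step 3: ant0:(2,1)->N->(1,1) | ant1:(1,0)->E->(1,1)
  grid max=6 at (1,1)
Final grid:
  0 0 0 0
  1 6 0 0
  0 0 0 0
  0 0 0 0
  0 0 0 0
Max pheromone 6 at (1,1)

Answer: (1,1)=6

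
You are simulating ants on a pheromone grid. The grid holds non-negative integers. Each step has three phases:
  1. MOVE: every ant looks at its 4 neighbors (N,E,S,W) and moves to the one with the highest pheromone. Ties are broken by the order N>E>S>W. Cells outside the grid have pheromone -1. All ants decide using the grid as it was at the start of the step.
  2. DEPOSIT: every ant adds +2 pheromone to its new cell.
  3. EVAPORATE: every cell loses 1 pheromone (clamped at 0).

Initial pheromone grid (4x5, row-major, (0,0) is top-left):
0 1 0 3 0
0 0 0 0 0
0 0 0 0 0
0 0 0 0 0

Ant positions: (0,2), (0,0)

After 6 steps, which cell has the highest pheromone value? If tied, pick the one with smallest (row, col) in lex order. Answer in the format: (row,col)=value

Answer: (0,3)=7

Derivation:
Step 1: ant0:(0,2)->E->(0,3) | ant1:(0,0)->E->(0,1)
  grid max=4 at (0,3)
Step 2: ant0:(0,3)->E->(0,4) | ant1:(0,1)->E->(0,2)
  grid max=3 at (0,3)
Step 3: ant0:(0,4)->W->(0,3) | ant1:(0,2)->E->(0,3)
  grid max=6 at (0,3)
Step 4: ant0:(0,3)->E->(0,4) | ant1:(0,3)->E->(0,4)
  grid max=5 at (0,3)
Step 5: ant0:(0,4)->W->(0,3) | ant1:(0,4)->W->(0,3)
  grid max=8 at (0,3)
Step 6: ant0:(0,3)->E->(0,4) | ant1:(0,3)->E->(0,4)
  grid max=7 at (0,3)
Final grid:
  0 0 0 7 5
  0 0 0 0 0
  0 0 0 0 0
  0 0 0 0 0
Max pheromone 7 at (0,3)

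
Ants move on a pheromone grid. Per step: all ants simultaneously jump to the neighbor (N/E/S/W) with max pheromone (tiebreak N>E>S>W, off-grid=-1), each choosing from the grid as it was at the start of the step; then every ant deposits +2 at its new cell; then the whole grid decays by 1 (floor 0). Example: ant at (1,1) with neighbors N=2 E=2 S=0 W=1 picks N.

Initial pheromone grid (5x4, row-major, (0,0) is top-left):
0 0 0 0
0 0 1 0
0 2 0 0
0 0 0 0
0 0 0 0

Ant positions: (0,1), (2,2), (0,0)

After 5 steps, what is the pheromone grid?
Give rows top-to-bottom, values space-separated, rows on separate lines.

After step 1: ants at (0,2),(2,1),(0,1)
  0 1 1 0
  0 0 0 0
  0 3 0 0
  0 0 0 0
  0 0 0 0
After step 2: ants at (0,1),(1,1),(0,2)
  0 2 2 0
  0 1 0 0
  0 2 0 0
  0 0 0 0
  0 0 0 0
After step 3: ants at (0,2),(0,1),(0,1)
  0 5 3 0
  0 0 0 0
  0 1 0 0
  0 0 0 0
  0 0 0 0
After step 4: ants at (0,1),(0,2),(0,2)
  0 6 6 0
  0 0 0 0
  0 0 0 0
  0 0 0 0
  0 0 0 0
After step 5: ants at (0,2),(0,1),(0,1)
  0 9 7 0
  0 0 0 0
  0 0 0 0
  0 0 0 0
  0 0 0 0

0 9 7 0
0 0 0 0
0 0 0 0
0 0 0 0
0 0 0 0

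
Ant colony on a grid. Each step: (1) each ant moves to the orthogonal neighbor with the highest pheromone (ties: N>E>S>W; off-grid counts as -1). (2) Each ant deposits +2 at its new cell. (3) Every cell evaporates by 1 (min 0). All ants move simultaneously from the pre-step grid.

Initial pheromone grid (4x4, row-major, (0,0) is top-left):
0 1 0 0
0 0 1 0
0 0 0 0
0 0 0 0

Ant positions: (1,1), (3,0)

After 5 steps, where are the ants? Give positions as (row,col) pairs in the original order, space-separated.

Step 1: ant0:(1,1)->N->(0,1) | ant1:(3,0)->N->(2,0)
  grid max=2 at (0,1)
Step 2: ant0:(0,1)->E->(0,2) | ant1:(2,0)->N->(1,0)
  grid max=1 at (0,1)
Step 3: ant0:(0,2)->W->(0,1) | ant1:(1,0)->N->(0,0)
  grid max=2 at (0,1)
Step 4: ant0:(0,1)->W->(0,0) | ant1:(0,0)->E->(0,1)
  grid max=3 at (0,1)
Step 5: ant0:(0,0)->E->(0,1) | ant1:(0,1)->W->(0,0)
  grid max=4 at (0,1)

(0,1) (0,0)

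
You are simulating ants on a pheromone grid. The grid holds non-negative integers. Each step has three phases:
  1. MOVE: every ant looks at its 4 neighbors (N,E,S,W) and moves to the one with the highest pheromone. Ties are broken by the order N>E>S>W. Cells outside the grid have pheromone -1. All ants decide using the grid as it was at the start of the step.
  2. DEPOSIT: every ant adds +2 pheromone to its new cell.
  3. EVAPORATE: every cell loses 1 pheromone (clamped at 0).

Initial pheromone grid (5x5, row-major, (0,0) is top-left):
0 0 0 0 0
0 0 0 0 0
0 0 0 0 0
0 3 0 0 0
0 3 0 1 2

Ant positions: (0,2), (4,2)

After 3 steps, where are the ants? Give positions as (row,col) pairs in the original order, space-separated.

Step 1: ant0:(0,2)->E->(0,3) | ant1:(4,2)->W->(4,1)
  grid max=4 at (4,1)
Step 2: ant0:(0,3)->E->(0,4) | ant1:(4,1)->N->(3,1)
  grid max=3 at (3,1)
Step 3: ant0:(0,4)->S->(1,4) | ant1:(3,1)->S->(4,1)
  grid max=4 at (4,1)

(1,4) (4,1)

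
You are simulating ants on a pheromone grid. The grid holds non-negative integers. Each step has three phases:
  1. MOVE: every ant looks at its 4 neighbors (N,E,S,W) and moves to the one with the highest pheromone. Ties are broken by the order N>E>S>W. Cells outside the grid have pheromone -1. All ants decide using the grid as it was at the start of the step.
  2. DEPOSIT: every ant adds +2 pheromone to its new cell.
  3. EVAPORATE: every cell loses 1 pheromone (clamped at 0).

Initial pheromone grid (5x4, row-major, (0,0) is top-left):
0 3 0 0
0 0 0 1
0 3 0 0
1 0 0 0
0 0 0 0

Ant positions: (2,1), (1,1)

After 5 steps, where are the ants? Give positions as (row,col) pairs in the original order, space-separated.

Step 1: ant0:(2,1)->N->(1,1) | ant1:(1,1)->N->(0,1)
  grid max=4 at (0,1)
Step 2: ant0:(1,1)->N->(0,1) | ant1:(0,1)->S->(1,1)
  grid max=5 at (0,1)
Step 3: ant0:(0,1)->S->(1,1) | ant1:(1,1)->N->(0,1)
  grid max=6 at (0,1)
Step 4: ant0:(1,1)->N->(0,1) | ant1:(0,1)->S->(1,1)
  grid max=7 at (0,1)
Step 5: ant0:(0,1)->S->(1,1) | ant1:(1,1)->N->(0,1)
  grid max=8 at (0,1)

(1,1) (0,1)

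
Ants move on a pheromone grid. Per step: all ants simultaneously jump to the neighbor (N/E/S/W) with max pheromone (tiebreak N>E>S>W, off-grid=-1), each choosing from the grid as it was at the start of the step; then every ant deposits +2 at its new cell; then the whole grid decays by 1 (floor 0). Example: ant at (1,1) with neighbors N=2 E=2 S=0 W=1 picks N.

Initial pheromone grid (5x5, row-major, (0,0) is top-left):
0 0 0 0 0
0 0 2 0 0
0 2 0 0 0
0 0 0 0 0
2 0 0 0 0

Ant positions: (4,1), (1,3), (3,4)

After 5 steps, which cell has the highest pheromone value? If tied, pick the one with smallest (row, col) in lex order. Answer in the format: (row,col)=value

Answer: (1,2)=3

Derivation:
Step 1: ant0:(4,1)->W->(4,0) | ant1:(1,3)->W->(1,2) | ant2:(3,4)->N->(2,4)
  grid max=3 at (1,2)
Step 2: ant0:(4,0)->N->(3,0) | ant1:(1,2)->N->(0,2) | ant2:(2,4)->N->(1,4)
  grid max=2 at (1,2)
Step 3: ant0:(3,0)->S->(4,0) | ant1:(0,2)->S->(1,2) | ant2:(1,4)->N->(0,4)
  grid max=3 at (1,2)
Step 4: ant0:(4,0)->N->(3,0) | ant1:(1,2)->N->(0,2) | ant2:(0,4)->S->(1,4)
  grid max=2 at (1,2)
Step 5: ant0:(3,0)->S->(4,0) | ant1:(0,2)->S->(1,2) | ant2:(1,4)->N->(0,4)
  grid max=3 at (1,2)
Final grid:
  0 0 0 0 1
  0 0 3 0 0
  0 0 0 0 0
  0 0 0 0 0
  3 0 0 0 0
Max pheromone 3 at (1,2)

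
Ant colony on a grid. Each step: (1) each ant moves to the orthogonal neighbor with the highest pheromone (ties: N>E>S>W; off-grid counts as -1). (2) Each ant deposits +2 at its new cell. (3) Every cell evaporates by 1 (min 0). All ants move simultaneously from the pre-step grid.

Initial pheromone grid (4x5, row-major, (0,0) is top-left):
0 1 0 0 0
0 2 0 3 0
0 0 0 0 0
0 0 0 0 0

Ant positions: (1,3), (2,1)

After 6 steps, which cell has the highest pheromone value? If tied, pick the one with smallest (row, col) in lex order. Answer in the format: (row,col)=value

Answer: (1,3)=3

Derivation:
Step 1: ant0:(1,3)->N->(0,3) | ant1:(2,1)->N->(1,1)
  grid max=3 at (1,1)
Step 2: ant0:(0,3)->S->(1,3) | ant1:(1,1)->N->(0,1)
  grid max=3 at (1,3)
Step 3: ant0:(1,3)->N->(0,3) | ant1:(0,1)->S->(1,1)
  grid max=3 at (1,1)
Step 4: ant0:(0,3)->S->(1,3) | ant1:(1,1)->N->(0,1)
  grid max=3 at (1,3)
Step 5: ant0:(1,3)->N->(0,3) | ant1:(0,1)->S->(1,1)
  grid max=3 at (1,1)
Step 6: ant0:(0,3)->S->(1,3) | ant1:(1,1)->N->(0,1)
  grid max=3 at (1,3)
Final grid:
  0 1 0 0 0
  0 2 0 3 0
  0 0 0 0 0
  0 0 0 0 0
Max pheromone 3 at (1,3)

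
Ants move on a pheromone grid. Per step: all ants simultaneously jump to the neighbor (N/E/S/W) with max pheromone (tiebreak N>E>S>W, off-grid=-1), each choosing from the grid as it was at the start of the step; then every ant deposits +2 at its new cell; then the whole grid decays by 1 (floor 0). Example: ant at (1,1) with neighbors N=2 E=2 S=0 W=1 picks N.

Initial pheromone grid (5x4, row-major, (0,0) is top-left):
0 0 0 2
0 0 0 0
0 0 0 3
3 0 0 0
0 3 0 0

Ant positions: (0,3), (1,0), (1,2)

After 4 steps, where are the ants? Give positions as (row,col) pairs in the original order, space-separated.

Step 1: ant0:(0,3)->S->(1,3) | ant1:(1,0)->N->(0,0) | ant2:(1,2)->N->(0,2)
  grid max=2 at (2,3)
Step 2: ant0:(1,3)->S->(2,3) | ant1:(0,0)->E->(0,1) | ant2:(0,2)->E->(0,3)
  grid max=3 at (2,3)
Step 3: ant0:(2,3)->N->(1,3) | ant1:(0,1)->E->(0,2) | ant2:(0,3)->S->(1,3)
  grid max=3 at (1,3)
Step 4: ant0:(1,3)->S->(2,3) | ant1:(0,2)->E->(0,3) | ant2:(1,3)->S->(2,3)
  grid max=5 at (2,3)

(2,3) (0,3) (2,3)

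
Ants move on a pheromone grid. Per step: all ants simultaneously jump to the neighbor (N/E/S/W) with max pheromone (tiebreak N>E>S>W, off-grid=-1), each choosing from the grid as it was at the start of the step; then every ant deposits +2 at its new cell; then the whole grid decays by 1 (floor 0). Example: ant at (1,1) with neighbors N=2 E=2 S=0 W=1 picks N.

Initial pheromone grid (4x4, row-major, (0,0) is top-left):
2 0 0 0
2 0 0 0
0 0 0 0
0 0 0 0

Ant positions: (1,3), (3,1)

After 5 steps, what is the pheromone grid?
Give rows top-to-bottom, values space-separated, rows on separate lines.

After step 1: ants at (0,3),(2,1)
  1 0 0 1
  1 0 0 0
  0 1 0 0
  0 0 0 0
After step 2: ants at (1,3),(1,1)
  0 0 0 0
  0 1 0 1
  0 0 0 0
  0 0 0 0
After step 3: ants at (0,3),(0,1)
  0 1 0 1
  0 0 0 0
  0 0 0 0
  0 0 0 0
After step 4: ants at (1,3),(0,2)
  0 0 1 0
  0 0 0 1
  0 0 0 0
  0 0 0 0
After step 5: ants at (0,3),(0,3)
  0 0 0 3
  0 0 0 0
  0 0 0 0
  0 0 0 0

0 0 0 3
0 0 0 0
0 0 0 0
0 0 0 0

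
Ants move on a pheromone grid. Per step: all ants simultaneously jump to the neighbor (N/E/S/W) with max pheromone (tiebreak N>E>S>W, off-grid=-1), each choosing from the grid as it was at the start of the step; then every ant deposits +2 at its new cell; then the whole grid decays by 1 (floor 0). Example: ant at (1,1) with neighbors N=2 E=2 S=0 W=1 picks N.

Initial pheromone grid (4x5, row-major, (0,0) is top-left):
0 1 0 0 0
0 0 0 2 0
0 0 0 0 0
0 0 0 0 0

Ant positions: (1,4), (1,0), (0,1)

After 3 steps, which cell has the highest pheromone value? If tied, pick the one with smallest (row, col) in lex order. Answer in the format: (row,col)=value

Step 1: ant0:(1,4)->W->(1,3) | ant1:(1,0)->N->(0,0) | ant2:(0,1)->E->(0,2)
  grid max=3 at (1,3)
Step 2: ant0:(1,3)->N->(0,3) | ant1:(0,0)->E->(0,1) | ant2:(0,2)->E->(0,3)
  grid max=3 at (0,3)
Step 3: ant0:(0,3)->S->(1,3) | ant1:(0,1)->E->(0,2) | ant2:(0,3)->S->(1,3)
  grid max=5 at (1,3)
Final grid:
  0 0 1 2 0
  0 0 0 5 0
  0 0 0 0 0
  0 0 0 0 0
Max pheromone 5 at (1,3)

Answer: (1,3)=5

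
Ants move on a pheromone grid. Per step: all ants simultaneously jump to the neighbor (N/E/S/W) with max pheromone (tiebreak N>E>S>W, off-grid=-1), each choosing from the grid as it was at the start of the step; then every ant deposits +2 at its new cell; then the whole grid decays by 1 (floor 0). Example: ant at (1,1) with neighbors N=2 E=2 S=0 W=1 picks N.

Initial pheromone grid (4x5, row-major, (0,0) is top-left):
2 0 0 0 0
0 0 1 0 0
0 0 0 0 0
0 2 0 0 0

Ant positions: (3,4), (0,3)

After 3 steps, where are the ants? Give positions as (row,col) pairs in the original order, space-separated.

Step 1: ant0:(3,4)->N->(2,4) | ant1:(0,3)->E->(0,4)
  grid max=1 at (0,0)
Step 2: ant0:(2,4)->N->(1,4) | ant1:(0,4)->S->(1,4)
  grid max=3 at (1,4)
Step 3: ant0:(1,4)->N->(0,4) | ant1:(1,4)->N->(0,4)
  grid max=3 at (0,4)

(0,4) (0,4)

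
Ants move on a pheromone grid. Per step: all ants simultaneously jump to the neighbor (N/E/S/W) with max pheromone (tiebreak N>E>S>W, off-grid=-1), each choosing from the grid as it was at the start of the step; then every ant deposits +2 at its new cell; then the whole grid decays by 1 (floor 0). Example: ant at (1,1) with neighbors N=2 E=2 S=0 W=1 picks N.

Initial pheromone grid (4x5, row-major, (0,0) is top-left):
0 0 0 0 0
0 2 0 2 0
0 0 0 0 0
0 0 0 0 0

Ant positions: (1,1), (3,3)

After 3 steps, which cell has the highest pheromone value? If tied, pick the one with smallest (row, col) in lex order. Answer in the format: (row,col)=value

Step 1: ant0:(1,1)->N->(0,1) | ant1:(3,3)->N->(2,3)
  grid max=1 at (0,1)
Step 2: ant0:(0,1)->S->(1,1) | ant1:(2,3)->N->(1,3)
  grid max=2 at (1,1)
Step 3: ant0:(1,1)->N->(0,1) | ant1:(1,3)->N->(0,3)
  grid max=1 at (0,1)
Final grid:
  0 1 0 1 0
  0 1 0 1 0
  0 0 0 0 0
  0 0 0 0 0
Max pheromone 1 at (0,1)

Answer: (0,1)=1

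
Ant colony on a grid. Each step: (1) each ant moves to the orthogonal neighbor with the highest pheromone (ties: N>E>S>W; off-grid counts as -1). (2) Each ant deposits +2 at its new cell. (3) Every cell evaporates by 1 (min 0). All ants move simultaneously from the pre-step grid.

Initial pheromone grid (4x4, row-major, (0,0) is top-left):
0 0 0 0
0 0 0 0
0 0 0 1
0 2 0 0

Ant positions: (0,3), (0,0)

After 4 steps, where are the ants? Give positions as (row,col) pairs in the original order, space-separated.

Step 1: ant0:(0,3)->S->(1,3) | ant1:(0,0)->E->(0,1)
  grid max=1 at (0,1)
Step 2: ant0:(1,3)->N->(0,3) | ant1:(0,1)->E->(0,2)
  grid max=1 at (0,2)
Step 3: ant0:(0,3)->W->(0,2) | ant1:(0,2)->E->(0,3)
  grid max=2 at (0,2)
Step 4: ant0:(0,2)->E->(0,3) | ant1:(0,3)->W->(0,2)
  grid max=3 at (0,2)

(0,3) (0,2)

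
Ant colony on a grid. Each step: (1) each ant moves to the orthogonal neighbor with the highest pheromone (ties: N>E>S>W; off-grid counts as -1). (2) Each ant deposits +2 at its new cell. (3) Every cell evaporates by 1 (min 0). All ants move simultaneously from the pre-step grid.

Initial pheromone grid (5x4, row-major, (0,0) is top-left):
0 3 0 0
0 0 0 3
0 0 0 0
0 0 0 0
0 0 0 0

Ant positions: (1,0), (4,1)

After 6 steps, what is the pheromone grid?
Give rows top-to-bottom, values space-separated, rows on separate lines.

After step 1: ants at (0,0),(3,1)
  1 2 0 0
  0 0 0 2
  0 0 0 0
  0 1 0 0
  0 0 0 0
After step 2: ants at (0,1),(2,1)
  0 3 0 0
  0 0 0 1
  0 1 0 0
  0 0 0 0
  0 0 0 0
After step 3: ants at (0,2),(1,1)
  0 2 1 0
  0 1 0 0
  0 0 0 0
  0 0 0 0
  0 0 0 0
After step 4: ants at (0,1),(0,1)
  0 5 0 0
  0 0 0 0
  0 0 0 0
  0 0 0 0
  0 0 0 0
After step 5: ants at (0,2),(0,2)
  0 4 3 0
  0 0 0 0
  0 0 0 0
  0 0 0 0
  0 0 0 0
After step 6: ants at (0,1),(0,1)
  0 7 2 0
  0 0 0 0
  0 0 0 0
  0 0 0 0
  0 0 0 0

0 7 2 0
0 0 0 0
0 0 0 0
0 0 0 0
0 0 0 0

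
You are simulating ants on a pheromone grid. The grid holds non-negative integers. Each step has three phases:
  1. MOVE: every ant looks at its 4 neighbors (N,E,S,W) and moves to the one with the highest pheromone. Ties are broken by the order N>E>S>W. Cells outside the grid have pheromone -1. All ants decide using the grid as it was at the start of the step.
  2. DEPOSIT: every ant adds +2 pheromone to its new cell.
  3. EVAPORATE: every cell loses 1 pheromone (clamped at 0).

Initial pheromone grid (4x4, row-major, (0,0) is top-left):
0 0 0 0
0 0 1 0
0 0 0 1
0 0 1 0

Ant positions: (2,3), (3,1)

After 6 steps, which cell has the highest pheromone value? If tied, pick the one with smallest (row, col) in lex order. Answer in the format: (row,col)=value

Step 1: ant0:(2,3)->N->(1,3) | ant1:(3,1)->E->(3,2)
  grid max=2 at (3,2)
Step 2: ant0:(1,3)->N->(0,3) | ant1:(3,2)->N->(2,2)
  grid max=1 at (0,3)
Step 3: ant0:(0,3)->S->(1,3) | ant1:(2,2)->S->(3,2)
  grid max=2 at (3,2)
Step 4: ant0:(1,3)->N->(0,3) | ant1:(3,2)->N->(2,2)
  grid max=1 at (0,3)
Step 5: ant0:(0,3)->S->(1,3) | ant1:(2,2)->S->(3,2)
  grid max=2 at (3,2)
Step 6: ant0:(1,3)->N->(0,3) | ant1:(3,2)->N->(2,2)
  grid max=1 at (0,3)
Final grid:
  0 0 0 1
  0 0 0 0
  0 0 1 0
  0 0 1 0
Max pheromone 1 at (0,3)

Answer: (0,3)=1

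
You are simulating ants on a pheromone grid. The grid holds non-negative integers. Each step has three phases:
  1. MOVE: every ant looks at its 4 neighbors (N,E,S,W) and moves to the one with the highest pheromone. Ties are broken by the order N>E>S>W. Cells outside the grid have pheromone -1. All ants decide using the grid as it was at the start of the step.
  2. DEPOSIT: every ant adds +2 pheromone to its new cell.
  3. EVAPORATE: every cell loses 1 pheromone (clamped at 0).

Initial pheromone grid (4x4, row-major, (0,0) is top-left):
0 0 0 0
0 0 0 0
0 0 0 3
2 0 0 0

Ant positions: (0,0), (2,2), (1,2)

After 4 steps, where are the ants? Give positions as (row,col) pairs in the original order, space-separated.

Step 1: ant0:(0,0)->E->(0,1) | ant1:(2,2)->E->(2,3) | ant2:(1,2)->N->(0,2)
  grid max=4 at (2,3)
Step 2: ant0:(0,1)->E->(0,2) | ant1:(2,3)->N->(1,3) | ant2:(0,2)->W->(0,1)
  grid max=3 at (2,3)
Step 3: ant0:(0,2)->W->(0,1) | ant1:(1,3)->S->(2,3) | ant2:(0,1)->E->(0,2)
  grid max=4 at (2,3)
Step 4: ant0:(0,1)->E->(0,2) | ant1:(2,3)->N->(1,3) | ant2:(0,2)->W->(0,1)
  grid max=4 at (0,1)

(0,2) (1,3) (0,1)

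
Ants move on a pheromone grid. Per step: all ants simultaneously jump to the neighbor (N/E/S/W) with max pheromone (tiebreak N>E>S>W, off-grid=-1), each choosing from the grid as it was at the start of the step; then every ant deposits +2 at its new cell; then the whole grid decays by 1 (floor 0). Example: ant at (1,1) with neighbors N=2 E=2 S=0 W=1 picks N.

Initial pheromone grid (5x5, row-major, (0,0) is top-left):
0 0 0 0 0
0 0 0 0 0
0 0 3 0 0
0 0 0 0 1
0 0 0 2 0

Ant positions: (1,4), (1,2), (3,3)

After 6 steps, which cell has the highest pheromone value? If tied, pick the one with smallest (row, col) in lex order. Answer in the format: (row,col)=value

Step 1: ant0:(1,4)->N->(0,4) | ant1:(1,2)->S->(2,2) | ant2:(3,3)->S->(4,3)
  grid max=4 at (2,2)
Step 2: ant0:(0,4)->S->(1,4) | ant1:(2,2)->N->(1,2) | ant2:(4,3)->N->(3,3)
  grid max=3 at (2,2)
Step 3: ant0:(1,4)->N->(0,4) | ant1:(1,2)->S->(2,2) | ant2:(3,3)->S->(4,3)
  grid max=4 at (2,2)
Step 4: ant0:(0,4)->S->(1,4) | ant1:(2,2)->N->(1,2) | ant2:(4,3)->N->(3,3)
  grid max=3 at (2,2)
Step 5: ant0:(1,4)->N->(0,4) | ant1:(1,2)->S->(2,2) | ant2:(3,3)->S->(4,3)
  grid max=4 at (2,2)
Step 6: ant0:(0,4)->S->(1,4) | ant1:(2,2)->N->(1,2) | ant2:(4,3)->N->(3,3)
  grid max=3 at (2,2)
Final grid:
  0 0 0 0 0
  0 0 1 0 1
  0 0 3 0 0
  0 0 0 1 0
  0 0 0 2 0
Max pheromone 3 at (2,2)

Answer: (2,2)=3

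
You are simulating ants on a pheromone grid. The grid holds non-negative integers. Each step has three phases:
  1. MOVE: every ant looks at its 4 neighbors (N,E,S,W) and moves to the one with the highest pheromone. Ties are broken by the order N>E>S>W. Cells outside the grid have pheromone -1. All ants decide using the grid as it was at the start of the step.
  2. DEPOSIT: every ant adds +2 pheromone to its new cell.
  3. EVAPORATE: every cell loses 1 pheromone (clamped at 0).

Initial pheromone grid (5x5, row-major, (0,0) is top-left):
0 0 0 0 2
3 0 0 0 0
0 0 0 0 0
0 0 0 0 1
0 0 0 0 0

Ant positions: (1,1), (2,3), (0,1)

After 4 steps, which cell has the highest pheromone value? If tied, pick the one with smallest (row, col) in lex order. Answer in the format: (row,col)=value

Answer: (0,3)=5

Derivation:
Step 1: ant0:(1,1)->W->(1,0) | ant1:(2,3)->N->(1,3) | ant2:(0,1)->E->(0,2)
  grid max=4 at (1,0)
Step 2: ant0:(1,0)->N->(0,0) | ant1:(1,3)->N->(0,3) | ant2:(0,2)->E->(0,3)
  grid max=3 at (0,3)
Step 3: ant0:(0,0)->S->(1,0) | ant1:(0,3)->E->(0,4) | ant2:(0,3)->E->(0,4)
  grid max=4 at (1,0)
Step 4: ant0:(1,0)->N->(0,0) | ant1:(0,4)->W->(0,3) | ant2:(0,4)->W->(0,3)
  grid max=5 at (0,3)
Final grid:
  1 0 0 5 2
  3 0 0 0 0
  0 0 0 0 0
  0 0 0 0 0
  0 0 0 0 0
Max pheromone 5 at (0,3)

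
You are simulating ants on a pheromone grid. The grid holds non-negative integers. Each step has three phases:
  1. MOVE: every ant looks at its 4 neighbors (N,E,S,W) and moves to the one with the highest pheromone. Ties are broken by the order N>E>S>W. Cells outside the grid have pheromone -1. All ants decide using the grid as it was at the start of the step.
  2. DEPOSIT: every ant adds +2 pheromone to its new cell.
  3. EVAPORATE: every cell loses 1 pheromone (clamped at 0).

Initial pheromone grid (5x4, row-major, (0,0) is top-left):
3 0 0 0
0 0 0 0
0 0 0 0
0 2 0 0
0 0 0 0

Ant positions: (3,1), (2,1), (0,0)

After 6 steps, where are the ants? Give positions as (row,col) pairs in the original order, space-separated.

Step 1: ant0:(3,1)->N->(2,1) | ant1:(2,1)->S->(3,1) | ant2:(0,0)->E->(0,1)
  grid max=3 at (3,1)
Step 2: ant0:(2,1)->S->(3,1) | ant1:(3,1)->N->(2,1) | ant2:(0,1)->W->(0,0)
  grid max=4 at (3,1)
Step 3: ant0:(3,1)->N->(2,1) | ant1:(2,1)->S->(3,1) | ant2:(0,0)->E->(0,1)
  grid max=5 at (3,1)
Step 4: ant0:(2,1)->S->(3,1) | ant1:(3,1)->N->(2,1) | ant2:(0,1)->W->(0,0)
  grid max=6 at (3,1)
Step 5: ant0:(3,1)->N->(2,1) | ant1:(2,1)->S->(3,1) | ant2:(0,0)->E->(0,1)
  grid max=7 at (3,1)
Step 6: ant0:(2,1)->S->(3,1) | ant1:(3,1)->N->(2,1) | ant2:(0,1)->W->(0,0)
  grid max=8 at (3,1)

(3,1) (2,1) (0,0)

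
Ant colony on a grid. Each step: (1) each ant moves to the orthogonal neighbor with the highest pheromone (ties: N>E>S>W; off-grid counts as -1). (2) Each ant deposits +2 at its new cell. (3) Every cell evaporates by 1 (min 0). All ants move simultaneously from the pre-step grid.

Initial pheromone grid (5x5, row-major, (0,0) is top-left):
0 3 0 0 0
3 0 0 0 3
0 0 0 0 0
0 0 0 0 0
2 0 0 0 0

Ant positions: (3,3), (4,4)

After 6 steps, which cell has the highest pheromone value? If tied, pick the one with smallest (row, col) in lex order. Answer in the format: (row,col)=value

Step 1: ant0:(3,3)->N->(2,3) | ant1:(4,4)->N->(3,4)
  grid max=2 at (0,1)
Step 2: ant0:(2,3)->N->(1,3) | ant1:(3,4)->N->(2,4)
  grid max=1 at (0,1)
Step 3: ant0:(1,3)->E->(1,4) | ant1:(2,4)->N->(1,4)
  grid max=4 at (1,4)
Step 4: ant0:(1,4)->N->(0,4) | ant1:(1,4)->N->(0,4)
  grid max=3 at (0,4)
Step 5: ant0:(0,4)->S->(1,4) | ant1:(0,4)->S->(1,4)
  grid max=6 at (1,4)
Step 6: ant0:(1,4)->N->(0,4) | ant1:(1,4)->N->(0,4)
  grid max=5 at (0,4)
Final grid:
  0 0 0 0 5
  0 0 0 0 5
  0 0 0 0 0
  0 0 0 0 0
  0 0 0 0 0
Max pheromone 5 at (0,4)

Answer: (0,4)=5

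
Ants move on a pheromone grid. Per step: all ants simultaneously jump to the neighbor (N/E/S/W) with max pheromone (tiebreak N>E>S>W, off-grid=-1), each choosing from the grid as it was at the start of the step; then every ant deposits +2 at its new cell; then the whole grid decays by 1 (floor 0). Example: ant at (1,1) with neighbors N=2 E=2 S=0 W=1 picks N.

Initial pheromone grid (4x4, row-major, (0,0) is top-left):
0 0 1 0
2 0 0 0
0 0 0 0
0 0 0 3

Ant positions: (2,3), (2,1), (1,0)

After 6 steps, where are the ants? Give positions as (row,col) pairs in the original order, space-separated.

Step 1: ant0:(2,3)->S->(3,3) | ant1:(2,1)->N->(1,1) | ant2:(1,0)->N->(0,0)
  grid max=4 at (3,3)
Step 2: ant0:(3,3)->N->(2,3) | ant1:(1,1)->W->(1,0) | ant2:(0,0)->S->(1,0)
  grid max=4 at (1,0)
Step 3: ant0:(2,3)->S->(3,3) | ant1:(1,0)->N->(0,0) | ant2:(1,0)->N->(0,0)
  grid max=4 at (3,3)
Step 4: ant0:(3,3)->N->(2,3) | ant1:(0,0)->S->(1,0) | ant2:(0,0)->S->(1,0)
  grid max=6 at (1,0)
Step 5: ant0:(2,3)->S->(3,3) | ant1:(1,0)->N->(0,0) | ant2:(1,0)->N->(0,0)
  grid max=5 at (0,0)
Step 6: ant0:(3,3)->N->(2,3) | ant1:(0,0)->S->(1,0) | ant2:(0,0)->S->(1,0)
  grid max=8 at (1,0)

(2,3) (1,0) (1,0)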